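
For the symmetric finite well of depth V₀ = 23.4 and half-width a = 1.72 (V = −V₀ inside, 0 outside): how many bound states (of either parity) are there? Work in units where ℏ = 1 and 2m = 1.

N = 6

Define the well-strength parameter z₀ = (a/ℏ)√(2mV₀) = 1.72 × √(2·0.5·23.4) = 8.320.
The even/odd transcendental equations gain one root per π/2 in z₀, giving N = 1 + ⌊2z₀/π⌋ = 1 + ⌊5.297⌋ = 6.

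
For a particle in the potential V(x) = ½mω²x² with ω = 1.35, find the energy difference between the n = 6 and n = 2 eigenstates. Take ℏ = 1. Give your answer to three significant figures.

E_n = ℏω(n + ½), so ΔE = (6 − 2) ℏω = 4 × 1.35 = 5.400.

ΔE = 5.40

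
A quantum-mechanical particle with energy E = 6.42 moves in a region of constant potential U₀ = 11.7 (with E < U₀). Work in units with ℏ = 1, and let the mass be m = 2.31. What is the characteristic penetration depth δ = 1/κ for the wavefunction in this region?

Since E < U₀ the TISE in this region is ψ'' = κ²ψ with κ = √(2m(U₀ − E))/ℏ.
κ = √(2 × 2.31 × 5.28) = 4.939. The penetration depth is δ = 1/κ = 0.202.

δ = 0.202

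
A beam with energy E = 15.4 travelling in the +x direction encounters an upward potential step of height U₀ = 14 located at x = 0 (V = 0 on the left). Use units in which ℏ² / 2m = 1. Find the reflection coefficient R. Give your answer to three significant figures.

On each side the TISE gives plane waves with k = √(2m(E − V))/ℏ: k₁ = √(2·½·15.4) = 3.924, k₂ = √(2·½·1.4) = 1.183.
Matching ψ and ψ′ at x = 0 gives r = (k₁ − k₂)/(k₁ + k₂), so R = r² = 0.2880 and T = 1 − R = 0.7120.

R = 0.288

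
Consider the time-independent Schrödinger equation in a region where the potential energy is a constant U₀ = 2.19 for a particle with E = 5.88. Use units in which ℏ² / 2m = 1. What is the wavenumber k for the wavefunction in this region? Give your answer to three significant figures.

With E > U₀ the solution is oscillatory, ψ ∝ e^{±ikx} with k = √(2m(E − U₀))/ℏ.
k = √(2 × 0.5 × 3.69) = 1.921.

k = 1.92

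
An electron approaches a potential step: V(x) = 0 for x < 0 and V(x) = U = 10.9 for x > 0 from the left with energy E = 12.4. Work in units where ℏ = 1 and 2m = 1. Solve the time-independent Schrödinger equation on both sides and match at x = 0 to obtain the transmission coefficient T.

T = 0.766

The wavenumbers are k₁ = √(2mE)/ℏ = 3.521 on the left and k₂ = √(2m(E − U))/ℏ = 1.225 on the right.
Continuity of ψ and ψ′ at the step yields the reflection amplitude r = (k₁ − k₂)/(k₁ + k₂) = 0.4839; thus R = |r|² = 0.2342, T = 0.7658.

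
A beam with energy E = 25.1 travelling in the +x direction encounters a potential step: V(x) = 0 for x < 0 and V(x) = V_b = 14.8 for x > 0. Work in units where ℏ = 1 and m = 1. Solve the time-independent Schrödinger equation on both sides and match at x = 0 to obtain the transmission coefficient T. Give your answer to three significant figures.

On each side the TISE gives plane waves with k = √(2m(E − V))/ℏ: k₁ = √(2·1·25.1) = 7.085, k₂ = √(2·1·10.3) = 4.539.
Matching ψ and ψ′ at x = 0 gives r = (k₁ − k₂)/(k₁ + k₂), so R = r² = 0.04799 and T = 1 − R = 0.9520.

T = 0.952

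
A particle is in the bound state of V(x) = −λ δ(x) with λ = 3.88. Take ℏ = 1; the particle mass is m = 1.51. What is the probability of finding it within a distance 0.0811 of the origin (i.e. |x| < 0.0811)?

P = 0.613

The normalised bound state is ψ = √κ e^{−κ|x|} with κ = mλ/ℏ² = 5.859.
P(|x| < d) = ∫_{−d}^{d} κ e^{−2κ|x|} dx = 1 − e^{−2κd} = 1 − e^{−0.9503} = 0.6134.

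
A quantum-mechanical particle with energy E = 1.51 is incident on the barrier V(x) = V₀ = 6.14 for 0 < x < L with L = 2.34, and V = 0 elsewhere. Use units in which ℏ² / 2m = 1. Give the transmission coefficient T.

T = 0.000126

E < V₀: inside the barrier ψ ∝ e^{±κx} with κ = √(2m(V₀ − E))/ℏ = 2.152.
κL = 5.035, sinh(κL) = 76.85.
Matching ψ, ψ′ at both faces gives T = [1 + V₀² sinh²(κL) / (4E(V₀ − E))]⁻¹ = 1/7963 = 0.000126.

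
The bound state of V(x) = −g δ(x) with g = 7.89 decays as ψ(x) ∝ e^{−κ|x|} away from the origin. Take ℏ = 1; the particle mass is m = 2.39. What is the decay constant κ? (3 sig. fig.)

Integrate −(ℏ²/2m)ψ'' − gδ(x)ψ = Eψ from −ε to +ε: the ψ'' term gives ψ'(0⁺) − ψ'(0⁻) and the δ term gives −(2mg/ℏ²)ψ(0).
With ψ ∝ e^{−κ|x|} this yields −2κ = −2mg/ℏ², so κ = mg/ℏ² = 18.86.

κ = 18.9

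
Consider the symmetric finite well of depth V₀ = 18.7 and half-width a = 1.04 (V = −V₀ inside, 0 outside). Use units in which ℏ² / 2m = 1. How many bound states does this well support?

Define the well-strength parameter z₀ = (a/ℏ)√(2mV₀) = 1.04 × √(2·0.5·18.7) = 4.497.
A new bound state (alternating even/odd) appears each time z₀ passes a multiple of π/2, so N = ⌊2z₀/π⌋ + 1 = ⌊2.863⌋ + 1 = 3.

N = 3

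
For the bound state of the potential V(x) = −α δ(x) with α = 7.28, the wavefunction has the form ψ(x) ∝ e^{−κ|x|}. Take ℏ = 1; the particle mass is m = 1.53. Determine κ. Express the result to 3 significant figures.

Integrating the TISE across x = 0 gives the cusp condition ψ'(0⁺) − ψ'(0⁻) = −(2mα/ℏ²)ψ(0).
With ψ ∝ e^{−κ|x|} this yields −2κ = −2mα/ℏ², so κ = mα/ℏ² = 11.14.

κ = 11.1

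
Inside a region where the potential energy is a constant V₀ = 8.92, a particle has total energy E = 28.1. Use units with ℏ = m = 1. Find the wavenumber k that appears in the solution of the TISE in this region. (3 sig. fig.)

k = 6.19

With E > V₀ the solution is oscillatory, ψ ∝ e^{±ikx} with k = √(2m(E − V₀))/ℏ.
k = √(2 × 1 × 19.18) = 6.194.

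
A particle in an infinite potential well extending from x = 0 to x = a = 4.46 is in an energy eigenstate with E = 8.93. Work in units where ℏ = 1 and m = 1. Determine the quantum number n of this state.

n = 6

From E_n = n²π²ℏ²/(2ma²) invert to n = √(2ma²E)/(πℏ).
n = (4.46/π) × √(2 × 1 × 8.93) = 6.000 → n = 6.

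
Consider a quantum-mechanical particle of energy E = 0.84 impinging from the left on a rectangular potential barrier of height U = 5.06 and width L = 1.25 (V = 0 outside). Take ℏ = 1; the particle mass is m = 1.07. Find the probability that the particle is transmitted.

Since E < U the interior solution is evanescent with decay constant κ = √(2m(U − E))/ℏ = 3.005.
κL = 3.756, sinh(κL) = 21.39.
The exact tunnelling result is T⁻¹ = 1 + U² sinh²(κL) / [4E(U − E)] = 826.8, so T = 0.00121.

T = 0.00121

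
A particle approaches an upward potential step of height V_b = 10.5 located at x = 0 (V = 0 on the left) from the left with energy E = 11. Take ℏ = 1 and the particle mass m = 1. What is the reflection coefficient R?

R = 0.421

The wavenumbers are k₁ = √(2mE)/ℏ = 4.690 on the left and k₂ = √(2m(E − V_b))/ℏ = 1.000 on the right.
Matching ψ and ψ′ at x = 0 gives r = (k₁ − k₂)/(k₁ + k₂), so R = r² = 0.4206 and T = 1 − R = 0.5794.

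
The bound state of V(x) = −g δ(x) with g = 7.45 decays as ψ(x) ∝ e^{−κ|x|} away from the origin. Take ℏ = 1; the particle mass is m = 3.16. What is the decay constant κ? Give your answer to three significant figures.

κ = 23.5

Integrating the TISE across x = 0 gives the cusp condition ψ'(0⁺) − ψ'(0⁻) = −(2mg/ℏ²)ψ(0).
With ψ ∝ e^{−κ|x|} this yields −2κ = −2mg/ℏ², so κ = mg/ℏ² = 23.54.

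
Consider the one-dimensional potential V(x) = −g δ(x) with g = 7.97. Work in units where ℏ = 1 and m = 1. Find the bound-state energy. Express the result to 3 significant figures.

The bound state is ψ(x) = √κ e^{−κ|x|}. The derivative jump ψ'(0⁺) − ψ'(0⁻) = −(2mg/ℏ²)ψ(0) fixes κ = mg/ℏ² = 7.970.
Then E = −ℏ²κ²/(2m) = −mg²/(2ℏ²) = -31.76.

E = -31.8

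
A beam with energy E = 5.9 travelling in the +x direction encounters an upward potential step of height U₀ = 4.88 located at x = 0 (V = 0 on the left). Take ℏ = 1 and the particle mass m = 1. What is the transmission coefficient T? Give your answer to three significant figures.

T = 0.830

The wavenumbers are k₁ = √(2mE)/ℏ = 3.435 on the left and k₂ = √(2m(E − U₀))/ℏ = 1.428 on the right.
Matching ψ and ψ′ at x = 0 gives r = (k₁ − k₂)/(k₁ + k₂), so R = r² = 0.1703 and T = 1 − R = 0.8297.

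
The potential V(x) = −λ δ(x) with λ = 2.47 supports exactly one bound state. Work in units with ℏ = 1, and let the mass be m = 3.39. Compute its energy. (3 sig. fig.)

For x ≠ 0 the bound state is ψ ∝ e^{−κ|x|}; integrating the TISE across the delta gives the cusp condition 2κ = 2mλ/ℏ², so κ = 8.373.
Then E = −ℏ²κ²/(2m) = −mλ²/(2ℏ²) = -10.34.

E = -10.3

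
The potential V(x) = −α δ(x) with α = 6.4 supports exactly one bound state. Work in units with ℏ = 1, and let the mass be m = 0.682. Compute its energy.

E = -14.0

The bound state is ψ(x) = √κ e^{−κ|x|}. The derivative jump ψ'(0⁺) − ψ'(0⁻) = −(2mα/ℏ²)ψ(0) fixes κ = mα/ℏ² = 4.365.
Then E = −ℏ²κ²/(2m) = −mα²/(2ℏ²) = -13.97.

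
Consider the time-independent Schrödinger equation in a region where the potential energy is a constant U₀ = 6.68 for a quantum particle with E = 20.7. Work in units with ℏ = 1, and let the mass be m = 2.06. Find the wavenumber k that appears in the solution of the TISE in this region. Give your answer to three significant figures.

k = 7.60

With E > U₀ the solution is oscillatory, ψ ∝ e^{±ikx} with k = √(2m(E − U₀))/ℏ.
k = √(2 × 2.06 × 14.02) = 7.600.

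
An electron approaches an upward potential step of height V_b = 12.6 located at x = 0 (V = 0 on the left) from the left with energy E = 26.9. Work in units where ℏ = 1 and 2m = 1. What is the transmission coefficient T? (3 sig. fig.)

T = 0.975

The wavenumbers are k₁ = √(2mE)/ℏ = 5.187 on the left and k₂ = √(2m(E − V_b))/ℏ = 3.782 on the right.
Continuity of ψ and ψ′ at the step yields the reflection amplitude r = (k₁ − k₂)/(k₁ + k₂) = 0.1567; thus R = |r|² = 0.02454, T = 0.9755.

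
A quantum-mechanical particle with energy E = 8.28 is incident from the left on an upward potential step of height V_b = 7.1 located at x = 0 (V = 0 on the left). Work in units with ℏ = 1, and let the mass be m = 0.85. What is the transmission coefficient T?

On each side the TISE gives plane waves with k = √(2m(E − V))/ℏ: k₁ = √(2·0.85·8.28) = 3.752, k₂ = √(2·0.85·1.18) = 1.416.
Matching ψ and ψ′ at x = 0 gives r = (k₁ − k₂)/(k₁ + k₂), so R = r² = 0.2042 and T = 1 − R = 0.7958.

T = 0.796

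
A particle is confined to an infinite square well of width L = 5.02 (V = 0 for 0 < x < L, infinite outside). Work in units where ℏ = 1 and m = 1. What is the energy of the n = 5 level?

E = 4.90

The infinite-well eigenfunctions ψ_n = √(2/L) sin(nπx/L) vanish at both walls, giving E_n = n²π²ℏ²/(2mL²).
E_5 = 5² × π² / (2 × 1 × 5.02²) = 4.896.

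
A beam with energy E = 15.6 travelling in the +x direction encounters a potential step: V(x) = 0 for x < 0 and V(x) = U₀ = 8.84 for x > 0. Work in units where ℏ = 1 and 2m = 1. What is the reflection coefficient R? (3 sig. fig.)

R = 0.0425

On each side the TISE gives plane waves with k = √(2m(E − V))/ℏ: k₁ = √(2·½·15.6) = 3.950, k₂ = √(2·½·6.76) = 2.600.
Matching ψ and ψ′ at x = 0 gives r = (k₁ − k₂)/(k₁ + k₂), so R = r² = 0.04246 and T = 1 − R = 0.9575.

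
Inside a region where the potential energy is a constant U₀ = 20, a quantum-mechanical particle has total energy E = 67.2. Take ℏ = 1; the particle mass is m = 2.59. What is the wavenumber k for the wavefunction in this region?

k = 15.6

With E > U₀ the solution is oscillatory, ψ ∝ e^{±ikx} with k = √(2m(E − U₀))/ℏ.
k = √(2 × 2.59 × 47.2) = 15.64.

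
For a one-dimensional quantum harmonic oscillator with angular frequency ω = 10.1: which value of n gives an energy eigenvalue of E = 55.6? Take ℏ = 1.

E_n = ℏω(n + ½) ⇒ n = E/(ℏω) − ½ = 55.6/10.1 − 0.5 = 5.005 → n = 5.

n = 5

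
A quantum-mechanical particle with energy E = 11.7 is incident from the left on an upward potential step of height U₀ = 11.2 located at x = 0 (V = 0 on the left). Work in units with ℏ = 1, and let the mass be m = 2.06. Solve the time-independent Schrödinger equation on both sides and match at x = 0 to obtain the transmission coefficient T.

T = 0.568

The wavenumbers are k₁ = √(2mE)/ℏ = 6.943 on the left and k₂ = √(2m(E − U₀))/ℏ = 1.435 on the right.
Matching ψ and ψ′ at x = 0 gives r = (k₁ − k₂)/(k₁ + k₂), so R = r² = 0.4321 and T = 1 − R = 0.5679.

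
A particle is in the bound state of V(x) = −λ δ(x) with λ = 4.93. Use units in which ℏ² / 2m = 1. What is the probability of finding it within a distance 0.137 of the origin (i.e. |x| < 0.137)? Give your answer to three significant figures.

P = 0.491

The normalised bound state is ψ = √κ e^{−κ|x|} with κ = mλ/ℏ² = 2.465.
P(|x| < d) = ∫_{−d}^{d} κ e^{−2κ|x|} dx = 1 − e^{−2κd} = 1 − e^{−0.6754} = 0.4911.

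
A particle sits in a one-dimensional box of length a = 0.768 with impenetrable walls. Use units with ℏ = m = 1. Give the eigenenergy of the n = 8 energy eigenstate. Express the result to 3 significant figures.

E = 535

Requiring ψ(0) = ψ(a) = 0 quantises k = nπ/a, hence E_n = ℏ²k²/2m = n²π²ℏ²/(2ma²).
E_8 = 8² × π² / (2 × 1 × 0.768²) = 535.5.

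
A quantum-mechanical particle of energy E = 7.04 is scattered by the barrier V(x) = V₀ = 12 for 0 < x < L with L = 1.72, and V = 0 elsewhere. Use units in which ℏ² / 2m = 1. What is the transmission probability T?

E < V₀: inside the barrier ψ ∝ e^{±κx} with κ = √(2m(V₀ − E))/ℏ = 2.227.
κL = 3.831, sinh(κL) = 23.03.
The exact tunnelling result is T⁻¹ = 1 + V₀² sinh²(κL) / [4E(V₀ − E)] = 548.0, so T = 0.00182.

T = 0.00182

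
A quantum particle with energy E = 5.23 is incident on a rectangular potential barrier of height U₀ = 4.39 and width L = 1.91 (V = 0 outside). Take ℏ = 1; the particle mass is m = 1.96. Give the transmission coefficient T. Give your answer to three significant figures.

T = 0.900

Above the barrier the interior wavenumber is k₂ = √(2m(E − U₀))/ℏ = 1.815, giving phase k₂L = 3.466.
Matching at both interfaces gives T⁻¹ = 1 + U₀² sin²(k₂L) / [4E(E − U₀)] = 1.111, hence T = 0.900.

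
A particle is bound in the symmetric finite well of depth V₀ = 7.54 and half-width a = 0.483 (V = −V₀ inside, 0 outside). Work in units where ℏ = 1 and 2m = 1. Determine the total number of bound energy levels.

N = 1

Define the well-strength parameter z₀ = (a/ℏ)√(2mV₀) = 0.483 × √(2·0.5·7.54) = 1.326.
A new bound state (alternating even/odd) appears each time z₀ passes a multiple of π/2, so N = ⌊2z₀/π⌋ + 1 = ⌊0.8443⌋ + 1 = 1.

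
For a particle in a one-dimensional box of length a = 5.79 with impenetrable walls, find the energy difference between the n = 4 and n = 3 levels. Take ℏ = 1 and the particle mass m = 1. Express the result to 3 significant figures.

E_n = n²π²ℏ²/(2ma²), so ΔE = (4² − 3²) π²ℏ²/(2ma²).
ΔE = 7 × π² / (2 × 1 × 5.79²) = 1.030.

ΔE = 1.03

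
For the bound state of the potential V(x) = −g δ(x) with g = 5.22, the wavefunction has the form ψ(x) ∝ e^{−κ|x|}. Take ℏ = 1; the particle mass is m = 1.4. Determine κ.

Integrate −(ℏ²/2m)ψ'' − gδ(x)ψ = Eψ from −ε to +ε: the ψ'' term gives ψ'(0⁺) − ψ'(0⁻) and the δ term gives −(2mg/ℏ²)ψ(0).
With ψ ∝ e^{−κ|x|} this yields −2κ = −2mg/ℏ², so κ = mg/ℏ² = 7.308.

κ = 7.31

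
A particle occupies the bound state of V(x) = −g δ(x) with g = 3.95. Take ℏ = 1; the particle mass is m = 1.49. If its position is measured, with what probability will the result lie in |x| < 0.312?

The normalised bound state is ψ = √κ e^{−κ|x|} with κ = mg/ℏ² = 5.886.
P(|x| < d) = ∫_{−d}^{d} κ e^{−2κ|x|} dx = 1 − e^{−2κd} = 1 − e^{−3.673} = 0.9746.

P = 0.975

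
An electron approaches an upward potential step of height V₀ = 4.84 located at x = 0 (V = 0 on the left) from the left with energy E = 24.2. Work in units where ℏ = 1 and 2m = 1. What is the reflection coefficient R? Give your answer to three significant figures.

R = 0.00311

The wavenumbers are k₁ = √(2mE)/ℏ = 4.919 on the left and k₂ = √(2m(E − V₀))/ℏ = 4.400 on the right.
Matching ψ and ψ′ at x = 0 gives r = (k₁ − k₂)/(k₁ + k₂), so R = r² = 0.003106 and T = 1 − R = 0.9969.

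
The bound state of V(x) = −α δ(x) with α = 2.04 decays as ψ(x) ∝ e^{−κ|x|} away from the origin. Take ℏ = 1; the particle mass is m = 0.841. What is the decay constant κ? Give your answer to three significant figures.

κ = 1.72

Integrating the TISE across x = 0 gives the cusp condition ψ'(0⁺) − ψ'(0⁻) = −(2mα/ℏ²)ψ(0).
With ψ ∝ e^{−κ|x|} this yields −2κ = −2mα/ℏ², so κ = mα/ℏ² = 1.716.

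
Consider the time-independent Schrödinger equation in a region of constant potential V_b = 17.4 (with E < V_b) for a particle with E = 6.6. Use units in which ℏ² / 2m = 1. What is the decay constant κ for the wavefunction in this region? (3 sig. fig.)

Since E < V_b the TISE in this region is ψ'' = κ²ψ with κ = √(2m(V_b − E))/ℏ.
κ = √(2 × 0.5 × 10.8) = 3.286.

κ = 3.29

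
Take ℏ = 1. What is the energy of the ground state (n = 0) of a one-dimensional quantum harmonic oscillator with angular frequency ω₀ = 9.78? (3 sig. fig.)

E = 4.89

Using E_n = (n + ½)ℏω₀: E_0 = 0.5 × 9.78 = 4.890.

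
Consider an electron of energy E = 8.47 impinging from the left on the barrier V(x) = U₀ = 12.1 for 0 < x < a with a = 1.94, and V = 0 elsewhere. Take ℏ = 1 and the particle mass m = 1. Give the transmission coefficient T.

E < U₀: inside the barrier ψ ∝ e^{±κx} with κ = √(2m(U₀ − E))/ℏ = 2.694.
κa = 5.227, sinh(κa) = 93.13.
The exact tunnelling result is T⁻¹ = 1 + U₀² sinh²(κa) / [4E(U₀ − E)] = 10330, so T = 0.0000968.

T = 0.0000968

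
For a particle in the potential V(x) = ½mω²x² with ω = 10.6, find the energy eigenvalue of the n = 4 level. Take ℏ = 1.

Using E_n = (n + ½)ℏω: E_4 = 4.5 × 10.6 = 47.70.

E = 47.7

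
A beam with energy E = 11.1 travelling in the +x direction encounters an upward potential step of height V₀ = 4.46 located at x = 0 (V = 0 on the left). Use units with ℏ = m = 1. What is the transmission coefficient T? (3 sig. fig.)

On each side the TISE gives plane waves with k = √(2m(E − V))/ℏ: k₁ = √(2·1·11.1) = 4.712, k₂ = √(2·1·6.64) = 3.644.
Continuity of ψ and ψ′ at the step yields the reflection amplitude r = (k₁ − k₂)/(k₁ + k₂) = 0.1278; thus R = |r|² = 0.01632, T = 0.9837.

T = 0.984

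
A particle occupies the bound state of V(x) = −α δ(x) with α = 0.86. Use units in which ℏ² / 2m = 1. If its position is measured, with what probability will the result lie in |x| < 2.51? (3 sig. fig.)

P = 0.885

The normalised bound state is ψ = √κ e^{−κ|x|} with κ = mα/ℏ² = 0.4300.
P(|x| < d) = ∫_{−d}^{d} κ e^{−2κ|x|} dx = 1 − e^{−2κd} = 1 − e^{−2.159} = 0.8845.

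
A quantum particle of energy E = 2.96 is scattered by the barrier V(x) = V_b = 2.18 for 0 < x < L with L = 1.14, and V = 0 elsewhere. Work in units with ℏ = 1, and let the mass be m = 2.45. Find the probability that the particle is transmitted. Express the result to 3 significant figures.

T = 0.756

E > V_b: inside the barrier k₂ = √(2m(E − V_b))/ℏ = 1.955, k₂L = 2.229.
Matching at both interfaces gives T⁻¹ = 1 + V_b² sin²(k₂L) / [4E(E − V_b)] = 1.322, hence T = 0.756.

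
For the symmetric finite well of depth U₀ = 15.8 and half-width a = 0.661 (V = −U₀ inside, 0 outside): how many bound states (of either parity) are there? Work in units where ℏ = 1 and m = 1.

The dimensionless depth is z₀ = a√(2mU₀)/ℏ = 0.661 × √(31.60) = 3.716.
The even/odd transcendental equations gain one root per π/2 in z₀, giving N = 1 + ⌊2z₀/π⌋ = 1 + ⌊2.366⌋ = 3.

N = 3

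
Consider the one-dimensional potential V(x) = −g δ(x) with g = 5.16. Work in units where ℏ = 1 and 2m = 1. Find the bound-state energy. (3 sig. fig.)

The bound state is ψ(x) = √κ e^{−κ|x|}. The derivative jump ψ'(0⁺) − ψ'(0⁻) = −(2mg/ℏ²)ψ(0) fixes κ = mg/ℏ² = 2.580.
Then E = −ℏ²κ²/(2m) = −mg²/(2ℏ²) = -6.656.

E = -6.66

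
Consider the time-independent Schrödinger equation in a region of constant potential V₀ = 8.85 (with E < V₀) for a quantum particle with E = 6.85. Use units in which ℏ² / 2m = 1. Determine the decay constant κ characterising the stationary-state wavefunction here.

Since E < V₀ the TISE in this region is ψ'' = κ²ψ with κ = √(2m(V₀ − E))/ℏ.
κ = √(2 × 0.5 × 2) = 1.414.

κ = 1.41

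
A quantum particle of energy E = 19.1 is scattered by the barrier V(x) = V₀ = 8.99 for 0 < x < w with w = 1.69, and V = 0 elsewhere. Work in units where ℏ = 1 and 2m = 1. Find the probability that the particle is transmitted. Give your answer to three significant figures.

T = 0.939

Above the barrier the interior wavenumber is k₂ = √(2m(E − V₀))/ℏ = 3.180, giving phase k₂w = 5.374.
Matching at both interfaces gives T⁻¹ = 1 + V₀² sin²(k₂w) / [4E(E − V₀)] = 1.065, hence T = 0.939.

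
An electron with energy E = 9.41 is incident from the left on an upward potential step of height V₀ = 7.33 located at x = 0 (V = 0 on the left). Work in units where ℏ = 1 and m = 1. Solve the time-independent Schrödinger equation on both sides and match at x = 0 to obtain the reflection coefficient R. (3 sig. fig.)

R = 0.130

On each side the TISE gives plane waves with k = √(2m(E − V))/ℏ: k₁ = √(2·1·9.41) = 4.338, k₂ = √(2·1·2.08) = 2.040.
Continuity of ψ and ψ′ at the step yields the reflection amplitude r = (k₁ − k₂)/(k₁ + k₂) = 0.3604; thus R = |r|² = 0.1299, T = 0.8701.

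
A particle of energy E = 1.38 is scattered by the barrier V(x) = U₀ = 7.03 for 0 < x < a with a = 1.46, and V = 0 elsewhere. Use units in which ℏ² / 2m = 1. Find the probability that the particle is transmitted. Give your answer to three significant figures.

Since E < U₀ the interior solution is evanescent with decay constant κ = √(2m(U₀ − E))/ℏ = 2.377.
κa = 3.470, sinh(κa) = 16.06.
The exact tunnelling result is T⁻¹ = 1 + U₀² sinh²(κa) / [4E(U₀ − E)] = 409.7, so T = 0.00244.

T = 0.00244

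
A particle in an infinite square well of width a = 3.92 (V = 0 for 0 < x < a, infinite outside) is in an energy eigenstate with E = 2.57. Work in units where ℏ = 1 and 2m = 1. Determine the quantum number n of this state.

n = 2

For an infinite well E_n = n²π²ℏ²/(2ma²), so n = (a/πℏ)√(2mE).
n = (3.92/π) × √(2 × 0.5 × 2.57) = 2.000 → n = 2.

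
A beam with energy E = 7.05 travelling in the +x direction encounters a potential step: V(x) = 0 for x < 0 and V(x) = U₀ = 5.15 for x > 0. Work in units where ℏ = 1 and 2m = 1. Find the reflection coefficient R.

The wavenumbers are k₁ = √(2mE)/ℏ = 2.655 on the left and k₂ = √(2m(E − U₀))/ℏ = 1.378 on the right.
Continuity of ψ and ψ′ at the step yields the reflection amplitude r = (k₁ − k₂)/(k₁ + k₂) = 0.3165; thus R = |r|² = 0.1002, T = 0.8998.

R = 0.100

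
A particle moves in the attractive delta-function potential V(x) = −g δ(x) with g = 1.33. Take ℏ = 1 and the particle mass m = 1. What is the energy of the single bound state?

For x ≠ 0 the bound state is ψ ∝ e^{−κ|x|}; integrating the TISE across the delta gives the cusp condition 2κ = 2mg/ℏ², so κ = 1.330.
Then E = −ℏ²κ²/(2m) = −mg²/(2ℏ²) = -0.8845.

E = -0.884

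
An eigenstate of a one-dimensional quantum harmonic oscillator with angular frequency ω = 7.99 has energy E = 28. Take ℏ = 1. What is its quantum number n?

Invert E_n = (n + ½)ℏω: n = E/ℏω − ½ = 3.004, so n = 3.

n = 3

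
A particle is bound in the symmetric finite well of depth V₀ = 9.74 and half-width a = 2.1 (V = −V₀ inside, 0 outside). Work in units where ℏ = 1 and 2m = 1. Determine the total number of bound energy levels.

The dimensionless depth is z₀ = a√(2mV₀)/ℏ = 2.1 × √(9.740) = 6.554.
A new bound state (alternating even/odd) appears each time z₀ passes a multiple of π/2, so N = ⌊2z₀/π⌋ + 1 = ⌊4.172⌋ + 1 = 5.

N = 5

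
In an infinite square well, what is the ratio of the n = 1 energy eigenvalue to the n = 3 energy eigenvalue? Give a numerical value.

0.111111

Since E_n ∝ n², the ratio is (1/3)² = 0.111111.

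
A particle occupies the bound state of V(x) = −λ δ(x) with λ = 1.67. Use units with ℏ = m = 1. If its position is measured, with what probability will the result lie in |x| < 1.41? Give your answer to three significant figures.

The normalised bound state is ψ = √κ e^{−κ|x|} with κ = mλ/ℏ² = 1.670.
P(|x| < d) = ∫_{−d}^{d} κ e^{−2κ|x|} dx = 1 − e^{−2κd} = 1 − e^{−4.709} = 0.9910.

P = 0.991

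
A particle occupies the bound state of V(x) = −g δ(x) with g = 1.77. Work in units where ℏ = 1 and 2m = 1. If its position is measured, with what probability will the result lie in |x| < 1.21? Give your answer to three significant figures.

P = 0.883

The normalised bound state is ψ = √κ e^{−κ|x|} with κ = mg/ℏ² = 0.8850.
P(|x| < d) = ∫_{−d}^{d} κ e^{−2κ|x|} dx = 1 − e^{−2κd} = 1 − e^{−2.142} = 0.8825.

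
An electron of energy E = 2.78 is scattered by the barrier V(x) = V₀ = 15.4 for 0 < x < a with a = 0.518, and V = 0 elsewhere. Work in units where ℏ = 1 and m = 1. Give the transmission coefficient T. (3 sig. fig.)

Since E < V₀ the interior solution is evanescent with decay constant κ = √(2m(V₀ − E))/ℏ = 5.024.
κa = 2.602, sinh(κa) = 6.711.
Matching ψ, ψ′ at both faces gives T = [1 + V₀² sinh²(κa) / (4E(V₀ − E))]⁻¹ = 1/77.11 = 0.0130.

T = 0.0130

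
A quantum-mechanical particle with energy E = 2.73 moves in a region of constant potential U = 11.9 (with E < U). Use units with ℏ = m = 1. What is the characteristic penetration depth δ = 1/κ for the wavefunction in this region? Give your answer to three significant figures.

δ = 0.234

Since E < U the TISE in this region is ψ'' = κ²ψ with κ = √(2m(U − E))/ℏ.
κ = √(2 × 1 × 9.17) = 4.283. The penetration depth is δ = 1/κ = 0.234.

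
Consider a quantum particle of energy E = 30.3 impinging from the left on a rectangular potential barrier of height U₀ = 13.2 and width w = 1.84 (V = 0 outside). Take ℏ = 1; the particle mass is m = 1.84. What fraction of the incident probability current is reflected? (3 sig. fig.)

Above the barrier the interior wavenumber is k₂ = √(2m(E − U₀))/ℏ = 7.933, giving phase k₂w = 14.60.
Matching at both interfaces gives T⁻¹ = 1 + U₀² sin²(k₂w) / [4E(E − U₀)] = 1.068, hence T = 0.937.
R = 1 − T = 0.0633.

R = 0.0633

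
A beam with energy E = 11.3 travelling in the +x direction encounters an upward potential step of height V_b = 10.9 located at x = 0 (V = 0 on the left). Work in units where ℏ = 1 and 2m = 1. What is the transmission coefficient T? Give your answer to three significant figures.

The wavenumbers are k₁ = √(2mE)/ℏ = 3.362 on the left and k₂ = √(2m(E − V_b))/ℏ = 0.6325 on the right.
Matching ψ and ψ′ at x = 0 gives r = (k₁ − k₂)/(k₁ + k₂), so R = r² = 0.4669 and T = 1 − R = 0.5331.

T = 0.533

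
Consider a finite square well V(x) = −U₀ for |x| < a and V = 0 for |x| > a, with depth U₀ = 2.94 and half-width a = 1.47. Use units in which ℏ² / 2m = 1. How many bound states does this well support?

N = 2

The dimensionless depth is z₀ = a√(2mU₀)/ℏ = 1.47 × √(2.940) = 2.521.
The even/odd transcendental equations gain one root per π/2 in z₀, giving N = 1 + ⌊2z₀/π⌋ = 1 + ⌊1.605⌋ = 2.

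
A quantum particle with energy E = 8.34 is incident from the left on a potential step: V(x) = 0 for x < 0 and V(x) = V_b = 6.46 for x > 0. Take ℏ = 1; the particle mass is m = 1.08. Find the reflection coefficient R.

R = 0.127

On each side the TISE gives plane waves with k = √(2m(E − V))/ℏ: k₁ = √(2·1.08·8.34) = 4.244, k₂ = √(2·1.08·1.88) = 2.015.
Matching ψ and ψ′ at x = 0 gives r = (k₁ − k₂)/(k₁ + k₂), so R = r² = 0.1268 and T = 1 − R = 0.8732.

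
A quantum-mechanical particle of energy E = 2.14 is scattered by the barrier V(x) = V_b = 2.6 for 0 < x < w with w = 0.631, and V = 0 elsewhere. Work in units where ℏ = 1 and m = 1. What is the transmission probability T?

T = 0.585

E < V_b: inside the barrier ψ ∝ e^{±κx} with κ = √(2m(V_b − E))/ℏ = 0.9592.
κw = 0.6052, sinh(κw) = 0.6429.
Matching ψ, ψ′ at both faces gives T = [1 + V_b² sinh²(κw) / (4E(V_b − E))]⁻¹ = 1/1.710 = 0.585.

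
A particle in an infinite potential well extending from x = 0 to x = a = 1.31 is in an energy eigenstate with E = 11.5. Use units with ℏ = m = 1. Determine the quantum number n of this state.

n = 2

From E_n = n²π²ℏ²/(2ma²) invert to n = √(2ma²E)/(πℏ).
n = (1.31/π) × √(2 × 1 × 11.5) = 2.000 → n = 2.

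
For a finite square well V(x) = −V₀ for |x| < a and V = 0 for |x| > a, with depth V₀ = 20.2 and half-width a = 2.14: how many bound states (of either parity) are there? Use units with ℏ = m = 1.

N = 9

Define the well-strength parameter z₀ = (a/ℏ)√(2mV₀) = 2.14 × √(2·1·20.2) = 13.60.
The even/odd transcendental equations gain one root per π/2 in z₀, giving N = 1 + ⌊2z₀/π⌋ = 1 + ⌊8.659⌋ = 9.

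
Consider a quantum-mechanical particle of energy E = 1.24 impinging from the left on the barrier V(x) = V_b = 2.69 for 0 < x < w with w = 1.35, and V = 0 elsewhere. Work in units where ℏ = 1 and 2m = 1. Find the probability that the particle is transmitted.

Since E < V_b the interior solution is evanescent with decay constant κ = √(2m(V_b − E))/ℏ = 1.204.
κw = 1.626, sinh(κw) = 2.442.
Matching ψ, ψ′ at both faces gives T = [1 + V_b² sinh²(κw) / (4E(V_b − E))]⁻¹ = 1/7.002 = 0.143.

T = 0.143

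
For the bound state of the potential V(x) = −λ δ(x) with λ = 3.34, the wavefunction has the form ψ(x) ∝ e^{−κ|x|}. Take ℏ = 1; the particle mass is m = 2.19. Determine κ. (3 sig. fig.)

κ = 7.31

Integrating the TISE across x = 0 gives the cusp condition ψ'(0⁺) − ψ'(0⁻) = −(2mλ/ℏ²)ψ(0).
With ψ ∝ e^{−κ|x|} this yields −2κ = −2mλ/ℏ², so κ = mλ/ℏ² = 7.315.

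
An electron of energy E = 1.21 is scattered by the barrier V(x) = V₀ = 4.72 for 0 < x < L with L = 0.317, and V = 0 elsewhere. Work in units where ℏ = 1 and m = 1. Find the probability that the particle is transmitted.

Since E < V₀ the interior solution is evanescent with decay constant κ = √(2m(V₀ − E))/ℏ = 2.650.
κL = 0.8399, sinh(κL) = 0.9422.
The exact tunnelling result is T⁻¹ = 1 + V₀² sinh²(κL) / [4E(V₀ − E)] = 2.164, so T = 0.462.

T = 0.462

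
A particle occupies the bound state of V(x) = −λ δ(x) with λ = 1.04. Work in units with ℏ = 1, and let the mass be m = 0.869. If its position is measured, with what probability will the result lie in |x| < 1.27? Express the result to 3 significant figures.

P = 0.899

The normalised bound state is ψ = √κ e^{−κ|x|} with κ = mλ/ℏ² = 0.9038.
P(|x| < d) = ∫_{−d}^{d} κ e^{−2κ|x|} dx = 1 − e^{−2κd} = 1 − e^{−2.296} = 0.8993.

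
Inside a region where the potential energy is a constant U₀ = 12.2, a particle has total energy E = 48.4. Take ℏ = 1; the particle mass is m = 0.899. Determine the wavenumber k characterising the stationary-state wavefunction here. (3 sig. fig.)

With E > U₀ the solution is oscillatory, ψ ∝ e^{±ikx} with k = √(2m(E − U₀))/ℏ.
k = √(2 × 0.899 × 36.2) = 8.068.

k = 8.07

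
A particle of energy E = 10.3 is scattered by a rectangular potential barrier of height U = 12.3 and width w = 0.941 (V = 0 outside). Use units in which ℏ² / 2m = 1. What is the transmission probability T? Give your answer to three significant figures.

T = 0.150

E < U: inside the barrier ψ ∝ e^{±κx} with κ = √(2m(U − E))/ℏ = 1.414.
κw = 1.331, sinh(κw) = 1.760.
Matching ψ, ψ′ at both faces gives T = [1 + U² sinh²(κw) / (4E(U − E))]⁻¹ = 1/6.686 = 0.150.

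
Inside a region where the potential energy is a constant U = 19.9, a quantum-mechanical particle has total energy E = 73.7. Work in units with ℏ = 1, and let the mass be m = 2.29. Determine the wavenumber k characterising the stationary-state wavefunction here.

k = 15.7

With E > U the solution is oscillatory, ψ ∝ e^{±ikx} with k = √(2m(E − U))/ℏ.
k = √(2 × 2.29 × 53.8) = 15.70.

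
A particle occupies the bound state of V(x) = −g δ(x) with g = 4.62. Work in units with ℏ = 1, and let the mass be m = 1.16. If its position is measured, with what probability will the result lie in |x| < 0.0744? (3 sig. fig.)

P = 0.550

The normalised bound state is ψ = √κ e^{−κ|x|} with κ = mg/ℏ² = 5.359.
P(|x| < d) = ∫_{−d}^{d} κ e^{−2κ|x|} dx = 1 − e^{−2κd} = 1 − e^{−0.7974} = 0.5495.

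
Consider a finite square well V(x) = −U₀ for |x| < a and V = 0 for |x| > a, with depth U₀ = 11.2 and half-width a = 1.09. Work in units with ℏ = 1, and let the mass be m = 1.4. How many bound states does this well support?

N = 4

Define the well-strength parameter z₀ = (a/ℏ)√(2mU₀) = 1.09 × √(2·1.4·11.2) = 6.104.
The even/odd transcendental equations gain one root per π/2 in z₀, giving N = 1 + ⌊2z₀/π⌋ = 1 + ⌊3.886⌋ = 4.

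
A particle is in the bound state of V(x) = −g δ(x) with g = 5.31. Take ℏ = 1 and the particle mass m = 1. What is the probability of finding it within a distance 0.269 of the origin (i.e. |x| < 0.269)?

P = 0.943

The normalised bound state is ψ = √κ e^{−κ|x|} with κ = mg/ℏ² = 5.310.
P(|x| < d) = ∫_{−d}^{d} κ e^{−2κ|x|} dx = 1 − e^{−2κd} = 1 − e^{−2.857} = 0.9425.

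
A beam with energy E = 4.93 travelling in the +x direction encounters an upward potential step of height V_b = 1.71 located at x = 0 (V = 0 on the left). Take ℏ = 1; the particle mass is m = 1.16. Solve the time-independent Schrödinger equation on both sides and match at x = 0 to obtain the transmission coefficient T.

T = 0.989

The wavenumbers are k₁ = √(2mE)/ℏ = 3.382 on the left and k₂ = √(2m(E − V_b))/ℏ = 2.733 on the right.
Continuity of ψ and ψ′ at the step yields the reflection amplitude r = (k₁ − k₂)/(k₁ + k₂) = 0.1061; thus R = |r|² = 0.01125, T = 0.9887.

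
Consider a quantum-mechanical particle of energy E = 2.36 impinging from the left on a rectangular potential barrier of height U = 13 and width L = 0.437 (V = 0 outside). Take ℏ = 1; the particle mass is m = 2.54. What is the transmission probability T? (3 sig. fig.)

T = 0.00385

Since E < U the interior solution is evanescent with decay constant κ = √(2m(U − E))/ℏ = 7.352.
κL = 3.213, sinh(κL) = 12.40.
Matching ψ, ψ′ at both faces gives T = [1 + U² sinh²(κL) / (4E(U − E))]⁻¹ = 1/259.9 = 0.00385.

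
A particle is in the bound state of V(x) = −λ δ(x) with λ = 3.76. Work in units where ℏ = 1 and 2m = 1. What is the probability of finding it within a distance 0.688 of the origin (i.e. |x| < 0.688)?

P = 0.925

The normalised bound state is ψ = √κ e^{−κ|x|} with κ = mλ/ℏ² = 1.880.
P(|x| < d) = ∫_{−d}^{d} κ e^{−2κ|x|} dx = 1 − e^{−2κd} = 1 − e^{−2.587} = 0.9247.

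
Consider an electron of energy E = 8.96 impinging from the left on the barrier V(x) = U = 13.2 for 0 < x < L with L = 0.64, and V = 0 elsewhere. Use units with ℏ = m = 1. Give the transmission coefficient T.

T = 0.0810

E < U: inside the barrier ψ ∝ e^{±κx} with κ = √(2m(U − E))/ℏ = 2.912.
κL = 1.864, sinh(κL) = 3.146.
Matching ψ, ψ′ at both faces gives T = [1 + U² sinh²(κL) / (4E(U − E))]⁻¹ = 1/12.35 = 0.0810.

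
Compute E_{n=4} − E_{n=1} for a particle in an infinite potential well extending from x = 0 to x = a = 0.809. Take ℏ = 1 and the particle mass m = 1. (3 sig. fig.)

E_n = n²π²ℏ²/(2ma²), so ΔE = (4² − 1²) π²ℏ²/(2ma²).
ΔE = 15 × π² / (2 × 1 × 0.809²) = 113.1.

ΔE = 113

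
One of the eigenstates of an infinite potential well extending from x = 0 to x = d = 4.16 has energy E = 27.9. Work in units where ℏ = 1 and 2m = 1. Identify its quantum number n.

n = 7

From E_n = n²π²ℏ²/(2md²) invert to n = √(2md²E)/(πℏ).
n = (4.16/π) × √(2 × 0.5 × 27.9) = 6.994 → n = 7.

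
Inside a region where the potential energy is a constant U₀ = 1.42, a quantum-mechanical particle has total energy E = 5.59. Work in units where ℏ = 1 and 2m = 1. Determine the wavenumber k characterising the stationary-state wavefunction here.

With E > U₀ the solution is oscillatory, ψ ∝ e^{±ikx} with k = √(2m(E − U₀))/ℏ.
k = √(2 × 0.5 × 4.17) = 2.042.

k = 2.04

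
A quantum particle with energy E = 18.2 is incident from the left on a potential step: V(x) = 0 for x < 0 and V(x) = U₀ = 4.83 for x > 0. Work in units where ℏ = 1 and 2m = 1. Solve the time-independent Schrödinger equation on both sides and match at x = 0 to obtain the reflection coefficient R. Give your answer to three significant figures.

The wavenumbers are k₁ = √(2mE)/ℏ = 4.266 on the left and k₂ = √(2m(E − U₀))/ℏ = 3.657 on the right.
Continuity of ψ and ψ′ at the step yields the reflection amplitude r = (k₁ − k₂)/(k₁ + k₂) = 0.07695; thus R = |r|² = 0.005921, T = 0.9941.

R = 0.00592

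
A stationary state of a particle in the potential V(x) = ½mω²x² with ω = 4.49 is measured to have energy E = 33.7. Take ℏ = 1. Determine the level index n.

Invert E_n = (n + ½)ℏω: n = E/ℏω − ½ = 7.006, so n = 7.

n = 7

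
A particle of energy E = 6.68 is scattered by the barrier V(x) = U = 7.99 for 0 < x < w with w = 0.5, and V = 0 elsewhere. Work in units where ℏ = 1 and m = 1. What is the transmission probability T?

E < U: inside the barrier ψ ∝ e^{±κx} with κ = √(2m(U − E))/ℏ = 1.619.
κw = 0.8093, sinh(κw) = 0.9006.
Matching ψ, ψ′ at both faces gives T = [1 + U² sinh²(κw) / (4E(U − E))]⁻¹ = 1/2.479 = 0.403.

T = 0.403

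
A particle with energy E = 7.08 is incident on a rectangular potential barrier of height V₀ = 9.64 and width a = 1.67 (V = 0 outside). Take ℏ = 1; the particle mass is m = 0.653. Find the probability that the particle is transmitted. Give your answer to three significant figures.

Since E < V₀ the interior solution is evanescent with decay constant κ = √(2m(V₀ − E))/ℏ = 1.828.
κa = 3.054, sinh(κa) = 10.57.
Matching ψ, ψ′ at both faces gives T = [1 + V₀² sinh²(κa) / (4E(V₀ − E))]⁻¹ = 1/144.3 = 0.00693.

T = 0.00693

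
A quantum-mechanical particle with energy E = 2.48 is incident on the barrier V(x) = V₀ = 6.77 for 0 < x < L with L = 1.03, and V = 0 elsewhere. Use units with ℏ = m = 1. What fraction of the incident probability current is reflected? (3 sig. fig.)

Since E < V₀ the interior solution is evanescent with decay constant κ = √(2m(V₀ − E))/ℏ = 2.929.
κL = 3.017, sinh(κL) = 10.19.
The exact tunnelling result is T⁻¹ = 1 + V₀² sinh²(κL) / [4E(V₀ − E)] = 112.8, so T = 0.00886.
R = 1 − T = 0.991.

R = 0.991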